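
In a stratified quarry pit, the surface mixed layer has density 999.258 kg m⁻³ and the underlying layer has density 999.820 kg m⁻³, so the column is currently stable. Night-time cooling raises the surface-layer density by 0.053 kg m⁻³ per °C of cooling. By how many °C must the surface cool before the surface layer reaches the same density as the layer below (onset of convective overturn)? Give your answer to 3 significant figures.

10.6 °C

Density deficit of the surface layer: 999.820 − 999.258 = 0.562 kg m⁻³.
Required change = 0.562 / 0.053 = 10.6 °C.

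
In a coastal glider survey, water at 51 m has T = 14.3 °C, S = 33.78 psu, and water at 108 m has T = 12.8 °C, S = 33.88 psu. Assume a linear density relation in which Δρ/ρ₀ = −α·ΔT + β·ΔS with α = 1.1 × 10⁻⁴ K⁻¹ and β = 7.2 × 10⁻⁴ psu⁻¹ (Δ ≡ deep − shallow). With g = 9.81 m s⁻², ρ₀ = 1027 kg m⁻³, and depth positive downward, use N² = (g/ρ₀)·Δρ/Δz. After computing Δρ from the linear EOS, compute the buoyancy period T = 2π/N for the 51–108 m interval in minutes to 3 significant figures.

16.4 min

ΔT = -1.5 K, ΔS = +0.10 psu (deep − shallow).
Δρ/ρ₀ = −αΔT + βΔS = 1.65 × 10⁻⁴ + 7.20 × 10⁻⁵ = 2.37 × 10⁻⁴, so Δρ ≈ 0.2434 kg m⁻³.
N² = (g/ρ₀)·Δρ/Δz = g·(Δρ/ρ₀)/Δz = 9.81 × 2.37 × 10⁻⁴ / 57 = 4.0789 × 10⁻⁵ s⁻².
N = √(4.0789 × 10⁻⁵) = 6.3866 × 10⁻³ rad s⁻¹ → T = 2π/N = 983.81 s = 16.397 min ≈ 16.4 min.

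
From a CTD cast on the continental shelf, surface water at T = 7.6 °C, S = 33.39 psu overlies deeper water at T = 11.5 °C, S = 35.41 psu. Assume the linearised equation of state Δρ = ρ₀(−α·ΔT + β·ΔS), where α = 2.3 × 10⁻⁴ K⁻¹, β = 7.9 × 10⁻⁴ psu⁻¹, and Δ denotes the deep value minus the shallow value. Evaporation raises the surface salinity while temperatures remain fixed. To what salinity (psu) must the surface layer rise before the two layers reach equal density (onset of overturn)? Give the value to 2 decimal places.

34.27 psu

Neutral buoyancy requires −α(T_deep − T_surf) + β(S_deep − S_surf′) = 0.
S_surf′ = S_deep − (α/β)·ΔT = 35.41 − (2.3 × 10⁻⁴/7.9 × 10⁻⁴)·(+3.9) = 34.2746 psu.
Increase required: 34.2746 − 33.39 = 0.8846 psu.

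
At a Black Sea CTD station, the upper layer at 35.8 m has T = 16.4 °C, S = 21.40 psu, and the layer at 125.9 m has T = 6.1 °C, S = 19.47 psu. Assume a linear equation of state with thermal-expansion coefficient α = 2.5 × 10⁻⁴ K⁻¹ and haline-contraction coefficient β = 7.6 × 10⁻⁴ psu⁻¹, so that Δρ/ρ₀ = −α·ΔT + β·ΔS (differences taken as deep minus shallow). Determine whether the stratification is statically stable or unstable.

stable

ΔT = 6.1 − 16.4 = -10.3 K and ΔS = 19.47 − 21.40 = -1.93 psu (deep − shallow).
−αΔT = 2.575 × 10⁻³; βΔS = -1.4668 × 10⁻³; sum Δρ/ρ₀ = 1.1082 × 10⁻³.
Δρ/ρ₀ > 0, so Δρ > 0: deeper water is denser → statically stable.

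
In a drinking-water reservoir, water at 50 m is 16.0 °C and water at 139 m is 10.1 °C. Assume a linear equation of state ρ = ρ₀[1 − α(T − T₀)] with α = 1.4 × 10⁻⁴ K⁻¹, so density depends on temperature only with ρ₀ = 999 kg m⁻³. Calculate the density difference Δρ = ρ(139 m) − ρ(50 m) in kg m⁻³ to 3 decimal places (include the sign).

ΔT = -5.9 K, Δρ/ρ₀ = −αΔT = 8.26 × 10⁻⁴.
Δρ = 999 × (8.26 × 10⁻⁴) = +0.825 kg m⁻³.
Positive Δρ: denser below, stable.

+0.825 kg m⁻³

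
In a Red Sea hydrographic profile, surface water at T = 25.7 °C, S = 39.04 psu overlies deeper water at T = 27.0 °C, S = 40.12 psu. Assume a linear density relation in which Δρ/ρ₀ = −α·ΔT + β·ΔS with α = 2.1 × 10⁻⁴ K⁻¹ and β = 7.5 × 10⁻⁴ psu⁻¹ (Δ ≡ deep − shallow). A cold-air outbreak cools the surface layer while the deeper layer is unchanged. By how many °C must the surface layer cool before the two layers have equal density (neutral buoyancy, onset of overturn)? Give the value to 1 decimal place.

Neutral buoyancy requires Δρ = 0, i.e. −α(T_deep − T_surf′) + β(S_deep − S_surf) = 0.
T_surf′ = T_deep − (β/α)·ΔS = 27.0 − (7.5 × 10⁻⁴/2.1 × 10⁻⁴)·(+1.08) = 23.143 °C.
Cooling required: 25.7 − (23.143) = 2.557 °C.

2.6 °C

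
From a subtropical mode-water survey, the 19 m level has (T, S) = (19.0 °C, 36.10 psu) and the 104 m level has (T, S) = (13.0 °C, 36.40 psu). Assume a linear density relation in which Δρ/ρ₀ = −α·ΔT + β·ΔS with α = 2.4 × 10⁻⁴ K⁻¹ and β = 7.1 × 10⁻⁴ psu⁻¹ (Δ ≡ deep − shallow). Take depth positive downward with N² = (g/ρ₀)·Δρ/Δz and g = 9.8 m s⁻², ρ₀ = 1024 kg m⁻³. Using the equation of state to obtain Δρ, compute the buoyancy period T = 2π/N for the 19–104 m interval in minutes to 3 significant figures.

ΔT = -6.0 K, ΔS = +0.30 psu (deep − shallow).
Δρ/ρ₀ = −αΔT + βΔS = 1.44 × 10⁻³ + 2.13 × 10⁻⁴ = 1.653 × 10⁻³, so Δρ ≈ 1.693 kg m⁻³.
N² = (g/ρ₀)·Δρ/Δz = g·(Δρ/ρ₀)/Δz = 9.8 × 1.653 × 10⁻³ / 85 = 1.9058 × 10⁻⁴ s⁻².
N = √(1.9058 × 10⁻⁴) = 0.013805 rad s⁻¹ → T = 2π/N = 455.14 s = 7.5857 min ≈ 7.59 min.

7.59 min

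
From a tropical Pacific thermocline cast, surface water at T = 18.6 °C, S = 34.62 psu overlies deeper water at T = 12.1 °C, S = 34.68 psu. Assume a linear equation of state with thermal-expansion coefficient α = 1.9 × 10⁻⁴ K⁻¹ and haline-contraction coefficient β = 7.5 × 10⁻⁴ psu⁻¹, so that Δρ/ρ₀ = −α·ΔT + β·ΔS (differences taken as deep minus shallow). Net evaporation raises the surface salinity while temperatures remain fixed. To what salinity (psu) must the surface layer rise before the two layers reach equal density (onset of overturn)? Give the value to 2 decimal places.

36.33 psu

Neutral buoyancy requires −α(T_deep − T_surf) + β(S_deep − S_surf′) = 0.
S_surf′ = S_deep − (α/β)·ΔT = 34.68 − (1.9 × 10⁻⁴/7.5 × 10⁻⁴)·(-6.5) = 36.3267 psu.
Increase required: 36.3267 − 34.62 = 1.7067 psu.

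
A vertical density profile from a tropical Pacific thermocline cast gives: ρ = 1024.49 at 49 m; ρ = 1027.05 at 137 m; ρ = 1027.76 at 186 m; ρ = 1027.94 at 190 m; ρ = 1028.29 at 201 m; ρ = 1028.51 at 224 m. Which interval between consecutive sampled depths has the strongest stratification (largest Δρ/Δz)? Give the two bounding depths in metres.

Compute the density gradient over each adjacent pair:
  49–137 m: Δρ/Δz = 2.56/88 = 0.029 kg m⁻⁴
  137–186 m: Δρ/Δz = 0.71/49 = 0.014 kg m⁻⁴
  186–190 m: Δρ/Δz = 0.18/4 = 0.045 kg m⁻⁴
  190–201 m: Δρ/Δz = 0.35/11 = 0.032 kg m⁻⁴
  201–224 m: Δρ/Δz = 0.22/23 = 9.6 × 10⁻³ kg m⁻⁴
The largest gradient is in the 186–190 m interval — the pycnocline.

186–190 m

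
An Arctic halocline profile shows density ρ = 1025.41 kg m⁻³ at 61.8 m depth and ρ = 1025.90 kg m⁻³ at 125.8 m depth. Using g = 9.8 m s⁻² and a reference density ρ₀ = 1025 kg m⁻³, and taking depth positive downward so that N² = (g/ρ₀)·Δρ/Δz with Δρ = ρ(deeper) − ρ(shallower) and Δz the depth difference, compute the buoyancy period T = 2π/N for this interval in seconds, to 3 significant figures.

734 s

Δρ = 1025.90 − 1025.41 = 0.49 kg m⁻³ over Δz = 125.8 − 61.8 = 64 m.
N² = (9.8/1025) × (0.49/64) = 7.3201 × 10⁻⁵ s⁻².
N = √(7.3201 × 10⁻⁵) = 8.5558 × 10⁻³ rad s⁻¹, so T = 2π/N = 734.38 s ≈ 734 s.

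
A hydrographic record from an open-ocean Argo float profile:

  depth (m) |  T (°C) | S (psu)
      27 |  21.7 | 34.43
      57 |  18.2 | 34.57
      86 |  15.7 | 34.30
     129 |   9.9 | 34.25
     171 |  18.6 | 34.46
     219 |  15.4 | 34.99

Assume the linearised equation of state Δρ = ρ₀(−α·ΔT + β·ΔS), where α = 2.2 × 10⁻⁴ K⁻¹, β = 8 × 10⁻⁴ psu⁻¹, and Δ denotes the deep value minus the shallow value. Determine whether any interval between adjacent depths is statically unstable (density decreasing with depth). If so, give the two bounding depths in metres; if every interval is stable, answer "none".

129–171 m

Evaluate Δρ/ρ₀ = −αΔT + βΔS across each adjacent pair:
  27–57 m: −αΔT+βΔS = −(2.2 × 10⁻⁴)(-3.5)+(8 × 10⁻⁴)(+0.14) = 8.8 × 10⁻⁴ → stable
  57–86 m: −αΔT+βΔS = −(2.2 × 10⁻⁴)(-2.5)+(8 × 10⁻⁴)(-0.27) = 3.3 × 10⁻⁴ → stable
  86–129 m: −αΔT+βΔS = −(2.2 × 10⁻⁴)(-5.8)+(8 × 10⁻⁴)(-0.05) = 1.2 × 10⁻³ → stable
  129–171 m: −αΔT+βΔS = −(2.2 × 10⁻⁴)(+8.7)+(8 × 10⁻⁴)(+0.21) = -1.7 × 10⁻³ → UNSTABLE
  171–219 m: −αΔT+βΔS = −(2.2 × 10⁻⁴)(-3.2)+(8 × 10⁻⁴)(+0.53) = 1.1 × 10⁻³ → stable
The 129–171 m interval has Δρ < 0: lighter water underlies denser water.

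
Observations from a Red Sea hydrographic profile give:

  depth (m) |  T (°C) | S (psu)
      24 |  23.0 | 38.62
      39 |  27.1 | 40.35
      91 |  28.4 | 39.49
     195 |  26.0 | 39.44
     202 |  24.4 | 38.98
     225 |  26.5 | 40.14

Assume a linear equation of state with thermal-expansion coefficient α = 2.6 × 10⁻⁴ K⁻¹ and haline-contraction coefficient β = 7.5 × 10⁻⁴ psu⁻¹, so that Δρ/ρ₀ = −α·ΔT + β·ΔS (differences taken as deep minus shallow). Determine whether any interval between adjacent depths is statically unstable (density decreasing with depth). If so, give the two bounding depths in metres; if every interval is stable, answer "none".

39–91 m

Evaluate Δρ/ρ₀ = −αΔT + βΔS across each adjacent pair:
  24–39 m: −αΔT+βΔS = −(2.6 × 10⁻⁴)(+4.1)+(7.5 × 10⁻⁴)(+1.73) = 2.3 × 10⁻⁴ → stable
  39–91 m: −αΔT+βΔS = −(2.6 × 10⁻⁴)(+1.3)+(7.5 × 10⁻⁴)(-0.86) = -9.8 × 10⁻⁴ → UNSTABLE
  91–195 m: −αΔT+βΔS = −(2.6 × 10⁻⁴)(-2.4)+(7.5 × 10⁻⁴)(-0.05) = 5.9 × 10⁻⁴ → stable
  195–202 m: −αΔT+βΔS = −(2.6 × 10⁻⁴)(-1.6)+(7.5 × 10⁻⁴)(-0.46) = 7.1 × 10⁻⁵ → stable
  202–225 m: −αΔT+βΔS = −(2.6 × 10⁻⁴)(+2.1)+(7.5 × 10⁻⁴)(+1.16) = 3.2 × 10⁻⁴ → stable
The 39–91 m interval has Δρ < 0: lighter water underlies denser water.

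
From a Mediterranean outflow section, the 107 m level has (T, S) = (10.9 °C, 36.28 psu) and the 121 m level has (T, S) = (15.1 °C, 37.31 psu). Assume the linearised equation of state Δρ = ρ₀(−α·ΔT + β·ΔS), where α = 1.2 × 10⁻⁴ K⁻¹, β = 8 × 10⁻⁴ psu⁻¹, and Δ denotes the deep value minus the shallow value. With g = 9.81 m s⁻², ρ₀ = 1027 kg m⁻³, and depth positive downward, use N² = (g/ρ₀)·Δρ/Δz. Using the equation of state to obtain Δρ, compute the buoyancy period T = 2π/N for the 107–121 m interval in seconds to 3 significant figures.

420 s

ΔT = +4.2 K, ΔS = +1.03 psu (deep − shallow).
Δρ/ρ₀ = −αΔT + βΔS = -5.04 × 10⁻⁴ + 8.24 × 10⁻⁴ = 3.20 × 10⁻⁴, so Δρ ≈ 0.3286 kg m⁻³.
N² = (g/ρ₀)·Δρ/Δz = g·(Δρ/ρ₀)/Δz = 9.81 × 3.20 × 10⁻⁴ / 14 = 2.2423 × 10⁻⁴ s⁻².
N = √(2.2423 × 10⁻⁴) = 0.014974 rad s⁻¹ → T = 2π/N = 419.61 s ≈ 420 s.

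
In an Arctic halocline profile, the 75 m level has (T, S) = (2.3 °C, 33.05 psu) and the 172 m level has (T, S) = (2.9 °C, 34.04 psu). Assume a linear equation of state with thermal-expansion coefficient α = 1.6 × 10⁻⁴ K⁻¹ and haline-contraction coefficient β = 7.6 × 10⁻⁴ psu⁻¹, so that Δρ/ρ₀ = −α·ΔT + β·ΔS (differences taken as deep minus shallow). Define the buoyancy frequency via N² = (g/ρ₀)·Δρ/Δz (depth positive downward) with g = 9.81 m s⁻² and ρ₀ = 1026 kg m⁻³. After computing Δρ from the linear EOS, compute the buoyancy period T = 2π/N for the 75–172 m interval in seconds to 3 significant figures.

ΔT = +0.6 K, ΔS = +0.99 psu (deep − shallow).
Δρ/ρ₀ = −αΔT + βΔS = -9.60 × 10⁻⁵ + 7.524 × 10⁻⁴ = 6.564 × 10⁻⁴, so Δρ ≈ 0.6735 kg m⁻³.
N² = (g/ρ₀)·Δρ/Δz = g·(Δρ/ρ₀)/Δz = 9.81 × 6.564 × 10⁻⁴ / 97 = 6.6384 × 10⁻⁵ s⁻².
N = √(6.6384 × 10⁻⁵) = 8.1476 × 10⁻³ rad s⁻¹ → T = 2π/N = 771.17 s ≈ 771 s.

771 s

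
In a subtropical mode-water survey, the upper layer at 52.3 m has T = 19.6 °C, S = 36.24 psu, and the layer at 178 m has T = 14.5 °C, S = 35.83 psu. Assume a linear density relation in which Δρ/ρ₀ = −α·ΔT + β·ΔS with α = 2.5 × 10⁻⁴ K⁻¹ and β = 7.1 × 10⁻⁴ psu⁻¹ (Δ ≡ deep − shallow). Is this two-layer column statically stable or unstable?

ΔT = 14.5 − 19.6 = -5.1 K and ΔS = 35.83 − 36.24 = -0.41 psu (deep − shallow).
−αΔT = 1.275 × 10⁻³; βΔS = -2.911 × 10⁻⁴; sum Δρ/ρ₀ = 9.839 × 10⁻⁴.
Δρ/ρ₀ > 0, so Δρ > 0: deeper water is denser → statically stable.

stable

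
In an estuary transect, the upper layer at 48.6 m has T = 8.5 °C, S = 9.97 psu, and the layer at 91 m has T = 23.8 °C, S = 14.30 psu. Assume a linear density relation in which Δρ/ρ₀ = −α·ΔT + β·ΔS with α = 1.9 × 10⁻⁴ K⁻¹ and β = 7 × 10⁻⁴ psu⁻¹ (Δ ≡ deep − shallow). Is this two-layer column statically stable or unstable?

stable

ΔT = 23.8 − 8.5 = +15.3 K and ΔS = 14.30 − 9.97 = +4.33 psu (deep − shallow).
−αΔT = -2.907 × 10⁻³; βΔS = 3.031 × 10⁻³; sum Δρ/ρ₀ = 1.24 × 10⁻⁴.
Δρ/ρ₀ > 0, so Δρ > 0: deeper water is denser → statically stable.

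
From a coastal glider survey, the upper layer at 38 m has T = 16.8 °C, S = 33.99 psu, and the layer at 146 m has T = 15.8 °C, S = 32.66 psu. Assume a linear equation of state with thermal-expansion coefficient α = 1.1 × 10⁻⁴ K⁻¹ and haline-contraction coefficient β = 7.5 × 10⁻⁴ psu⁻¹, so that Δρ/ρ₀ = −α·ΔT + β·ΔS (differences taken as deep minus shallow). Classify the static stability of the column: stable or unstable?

ΔT = 15.8 − 16.8 = -1.0 K and ΔS = 32.66 − 33.99 = -1.33 psu (deep − shallow).
−αΔT = 1.10 × 10⁻⁴; βΔS = -9.975 × 10⁻⁴; sum Δρ/ρ₀ = -8.875 × 10⁻⁴.
Δρ/ρ₀ < 0, so Δρ < 0: deeper water is lighter → statically unstable; the column would overturn.

unstable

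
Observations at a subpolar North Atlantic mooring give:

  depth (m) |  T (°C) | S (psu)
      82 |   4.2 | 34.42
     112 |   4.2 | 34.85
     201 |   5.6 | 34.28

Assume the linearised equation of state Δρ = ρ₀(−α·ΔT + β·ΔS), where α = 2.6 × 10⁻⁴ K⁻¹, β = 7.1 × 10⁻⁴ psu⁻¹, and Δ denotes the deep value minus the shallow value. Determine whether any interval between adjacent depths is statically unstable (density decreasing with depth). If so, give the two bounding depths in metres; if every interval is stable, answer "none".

112–201 m

Evaluate Δρ/ρ₀ = −αΔT + βΔS across each adjacent pair:
  82–112 m: −αΔT+βΔS = −(2.6 × 10⁻⁴)(+0.0)+(7.1 × 10⁻⁴)(+0.43) = 3.1 × 10⁻⁴ → stable
  112–201 m: −αΔT+βΔS = −(2.6 × 10⁻⁴)(+1.4)+(7.1 × 10⁻⁴)(-0.57) = -7.7 × 10⁻⁴ → UNSTABLE
The 112–201 m interval has Δρ < 0: lighter water underlies denser water.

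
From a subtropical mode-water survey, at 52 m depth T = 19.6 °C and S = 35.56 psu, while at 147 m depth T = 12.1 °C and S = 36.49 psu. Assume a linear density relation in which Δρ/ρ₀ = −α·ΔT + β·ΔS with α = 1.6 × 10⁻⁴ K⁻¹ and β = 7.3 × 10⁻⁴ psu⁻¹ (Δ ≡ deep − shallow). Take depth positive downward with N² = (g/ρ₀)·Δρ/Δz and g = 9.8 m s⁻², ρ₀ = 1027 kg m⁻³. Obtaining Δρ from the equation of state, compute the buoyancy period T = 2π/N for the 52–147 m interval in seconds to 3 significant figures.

451 s

ΔT = -7.5 K, ΔS = +0.93 psu (deep − shallow).
Δρ/ρ₀ = −αΔT + βΔS = 1.20 × 10⁻³ + 6.789 × 10⁻⁴ = 1.8789 × 10⁻³, so Δρ ≈ 1.930 kg m⁻³.
N² = (g/ρ₀)·Δρ/Δz = g·(Δρ/ρ₀)/Δz = 9.8 × 1.8789 × 10⁻³ / 95 = 1.9382 × 10⁻⁴ s⁻².
N = √(1.9382 × 10⁻⁴) = 0.013922 rad s⁻¹ → T = 2π/N = 451.31 s ≈ 451 s.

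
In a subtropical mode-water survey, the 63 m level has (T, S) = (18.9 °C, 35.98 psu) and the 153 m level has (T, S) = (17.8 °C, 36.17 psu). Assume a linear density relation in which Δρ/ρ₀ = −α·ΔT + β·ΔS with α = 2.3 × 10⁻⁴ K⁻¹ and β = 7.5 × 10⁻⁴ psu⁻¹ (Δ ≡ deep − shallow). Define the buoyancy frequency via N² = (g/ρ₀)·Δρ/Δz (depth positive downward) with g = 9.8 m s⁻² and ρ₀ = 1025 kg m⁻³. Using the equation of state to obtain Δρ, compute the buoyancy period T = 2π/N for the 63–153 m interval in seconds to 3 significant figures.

ΔT = -1.1 K, ΔS = +0.19 psu (deep − shallow).
Δρ/ρ₀ = −αΔT + βΔS = 2.53 × 10⁻⁴ + 1.425 × 10⁻⁴ = 3.955 × 10⁻⁴, so Δρ ≈ 0.4054 kg m⁻³.
N² = (g/ρ₀)·Δρ/Δz = g·(Δρ/ρ₀)/Δz = 9.8 × 3.955 × 10⁻⁴ / 90 = 4.3066 × 10⁻⁵ s⁻².
N = √(4.3066 × 10⁻⁵) = 6.5625 × 10⁻³ rad s⁻¹ → T = 2π/N = 957.44 s ≈ 957 s.

957 s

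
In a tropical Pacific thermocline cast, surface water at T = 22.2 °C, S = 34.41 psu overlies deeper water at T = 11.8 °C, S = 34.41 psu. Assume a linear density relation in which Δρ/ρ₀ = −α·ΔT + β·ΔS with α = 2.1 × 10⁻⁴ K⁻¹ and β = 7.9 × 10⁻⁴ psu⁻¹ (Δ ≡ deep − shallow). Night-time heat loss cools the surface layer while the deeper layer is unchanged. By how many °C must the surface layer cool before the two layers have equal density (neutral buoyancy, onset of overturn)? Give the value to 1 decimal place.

Neutral buoyancy requires Δρ = 0, i.e. −α(T_deep − T_surf′) + β(S_deep − S_surf) = 0.
T_surf′ = T_deep − (β/α)·ΔS = 11.8 − (7.9 × 10⁻⁴/2.1 × 10⁻⁴)·(+0.00) = 11.800 °C.
Cooling required: 22.2 − (11.800) = 10.400 °C.

10.4 °C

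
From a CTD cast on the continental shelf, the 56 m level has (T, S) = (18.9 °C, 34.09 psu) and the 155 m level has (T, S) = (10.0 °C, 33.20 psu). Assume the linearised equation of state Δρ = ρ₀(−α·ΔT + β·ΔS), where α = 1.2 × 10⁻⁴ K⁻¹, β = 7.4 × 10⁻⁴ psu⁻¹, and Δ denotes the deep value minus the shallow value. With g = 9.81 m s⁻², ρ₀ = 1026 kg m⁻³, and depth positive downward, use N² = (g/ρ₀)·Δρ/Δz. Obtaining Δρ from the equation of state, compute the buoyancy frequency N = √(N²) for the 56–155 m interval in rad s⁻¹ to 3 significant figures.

ΔT = -8.9 K, ΔS = -0.89 psu (deep − shallow).
Δρ/ρ₀ = −αΔT + βΔS = 1.068 × 10⁻³ − 6.586 × 10⁻⁴ = 4.094 × 10⁻⁴, so Δρ ≈ 0.4200 kg m⁻³.
N² = (g/ρ₀)·Δρ/Δz = g·(Δρ/ρ₀)/Δz = 9.81 × 4.094 × 10⁻⁴ / 99 = 4.0568 × 10⁻⁵ s⁻².
N = √(4.0568 × 10⁻⁵) = 6.3693 × 10⁻³ rad s⁻¹ ≈ 6.37 × 10⁻³ rad s⁻¹.

6.37 × 10⁻³ rad s⁻¹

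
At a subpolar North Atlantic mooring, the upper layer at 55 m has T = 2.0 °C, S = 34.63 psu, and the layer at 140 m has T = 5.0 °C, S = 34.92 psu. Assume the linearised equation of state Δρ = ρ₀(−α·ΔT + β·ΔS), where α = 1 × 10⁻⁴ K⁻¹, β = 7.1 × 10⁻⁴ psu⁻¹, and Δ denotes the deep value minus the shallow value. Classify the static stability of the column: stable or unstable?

unstable

ΔT = 5.0 − 2.0 = +3.0 K and ΔS = 34.92 − 34.63 = +0.29 psu (deep − shallow).
−αΔT = -3.00 × 10⁻⁴; βΔS = 2.059 × 10⁻⁴; sum Δρ/ρ₀ = -9.41 × 10⁻⁵.
Δρ/ρ₀ < 0, so Δρ < 0: deeper water is lighter → statically unstable; the column would overturn.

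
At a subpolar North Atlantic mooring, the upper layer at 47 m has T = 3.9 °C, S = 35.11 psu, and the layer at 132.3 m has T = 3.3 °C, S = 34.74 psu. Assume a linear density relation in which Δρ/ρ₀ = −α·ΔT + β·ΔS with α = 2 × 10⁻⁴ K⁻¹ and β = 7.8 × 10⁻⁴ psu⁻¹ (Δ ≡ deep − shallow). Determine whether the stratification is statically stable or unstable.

unstable

ΔT = 3.3 − 3.9 = -0.6 K and ΔS = 34.74 − 35.11 = -0.37 psu (deep − shallow).
−αΔT = 1.20 × 10⁻⁴; βΔS = -2.886 × 10⁻⁴; sum Δρ/ρ₀ = -1.686 × 10⁻⁴.
Δρ/ρ₀ < 0, so Δρ < 0: deeper water is lighter → statically unstable; the column would overturn.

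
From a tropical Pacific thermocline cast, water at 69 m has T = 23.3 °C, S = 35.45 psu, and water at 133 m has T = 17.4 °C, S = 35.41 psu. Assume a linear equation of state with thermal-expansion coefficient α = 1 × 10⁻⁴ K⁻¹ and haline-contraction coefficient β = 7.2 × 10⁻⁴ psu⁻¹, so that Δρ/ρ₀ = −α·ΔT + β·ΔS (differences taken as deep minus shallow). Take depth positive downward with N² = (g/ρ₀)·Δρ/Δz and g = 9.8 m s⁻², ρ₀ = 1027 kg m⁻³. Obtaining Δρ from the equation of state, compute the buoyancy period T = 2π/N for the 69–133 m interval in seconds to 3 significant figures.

ΔT = -5.9 K, ΔS = -0.04 psu (deep − shallow).
Δρ/ρ₀ = −αΔT + βΔS = 5.90 × 10⁻⁴ − 2.88 × 10⁻⁵ = 5.612 × 10⁻⁴, so Δρ ≈ 0.5764 kg m⁻³.
N² = (g/ρ₀)·Δρ/Δz = g·(Δρ/ρ₀)/Δz = 9.8 × 5.612 × 10⁻⁴ / 64 = 8.5934 × 10⁻⁵ s⁻².
N = √(8.5934 × 10⁻⁵) = 9.2701 × 10⁻³ rad s⁻¹ → T = 2π/N = 677.79 s ≈ 678 s.

678 s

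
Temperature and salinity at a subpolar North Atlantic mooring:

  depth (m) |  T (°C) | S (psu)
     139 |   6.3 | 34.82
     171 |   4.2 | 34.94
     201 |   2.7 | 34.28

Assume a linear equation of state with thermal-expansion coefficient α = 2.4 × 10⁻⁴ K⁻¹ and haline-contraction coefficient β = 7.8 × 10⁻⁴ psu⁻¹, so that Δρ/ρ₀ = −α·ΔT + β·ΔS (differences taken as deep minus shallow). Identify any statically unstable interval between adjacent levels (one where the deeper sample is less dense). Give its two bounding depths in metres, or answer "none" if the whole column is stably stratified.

Evaluate Δρ/ρ₀ = −αΔT + βΔS across each adjacent pair:
  139–171 m: −αΔT+βΔS = −(2.4 × 10⁻⁴)(-2.1)+(7.8 × 10⁻⁴)(+0.12) = 6.0 × 10⁻⁴ → stable
  171–201 m: −αΔT+βΔS = −(2.4 × 10⁻⁴)(-1.5)+(7.8 × 10⁻⁴)(-0.66) = -1.5 × 10⁻⁴ → UNSTABLE
The 171–201 m interval has Δρ < 0: lighter water underlies denser water.

171–201 m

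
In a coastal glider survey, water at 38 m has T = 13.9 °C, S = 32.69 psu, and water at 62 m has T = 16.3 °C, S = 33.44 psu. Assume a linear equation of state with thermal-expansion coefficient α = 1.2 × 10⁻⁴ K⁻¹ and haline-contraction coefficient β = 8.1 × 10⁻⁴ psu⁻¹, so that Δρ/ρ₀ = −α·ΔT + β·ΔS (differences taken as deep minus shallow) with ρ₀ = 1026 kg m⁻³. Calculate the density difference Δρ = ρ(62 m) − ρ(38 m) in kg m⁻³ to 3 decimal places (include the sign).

ΔT = +2.4 K, ΔS = +0.75 psu (deep − shallow).
Δρ/ρ₀ = −(1.2 × 10⁻⁴)(+2.4) + (8.1 × 10⁻⁴)(+0.75) = 3.195 × 10⁻⁴.
Δρ = 1026 × (3.195 × 10⁻⁴) = +0.328 kg m⁻³.
Positive Δρ: denser below, stable.

+0.328 kg m⁻³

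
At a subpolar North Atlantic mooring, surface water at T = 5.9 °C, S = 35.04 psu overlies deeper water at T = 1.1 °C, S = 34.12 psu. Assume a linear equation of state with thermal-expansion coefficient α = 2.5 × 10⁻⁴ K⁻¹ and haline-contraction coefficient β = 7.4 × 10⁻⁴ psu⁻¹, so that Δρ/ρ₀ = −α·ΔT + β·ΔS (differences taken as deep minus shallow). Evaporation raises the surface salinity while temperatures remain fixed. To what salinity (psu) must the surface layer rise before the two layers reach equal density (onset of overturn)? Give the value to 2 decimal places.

35.74 psu

Neutral buoyancy requires −α(T_deep − T_surf) + β(S_deep − S_surf′) = 0.
S_surf′ = S_deep − (α/β)·ΔT = 34.12 − (2.5 × 10⁻⁴/7.4 × 10⁻⁴)·(-4.8) = 35.7416 psu.
Increase required: 35.7416 − 35.04 = 0.7016 psu.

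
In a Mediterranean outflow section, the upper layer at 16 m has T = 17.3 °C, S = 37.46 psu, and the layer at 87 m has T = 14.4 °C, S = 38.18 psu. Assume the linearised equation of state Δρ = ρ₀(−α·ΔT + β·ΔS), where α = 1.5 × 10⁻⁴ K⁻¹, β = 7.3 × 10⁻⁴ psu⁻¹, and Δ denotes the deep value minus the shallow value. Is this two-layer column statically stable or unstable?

ΔT = 14.4 − 17.3 = -2.9 K and ΔS = 38.18 − 37.46 = +0.72 psu (deep − shallow).
−αΔT = 4.35 × 10⁻⁴; βΔS = 5.256 × 10⁻⁴; sum Δρ/ρ₀ = 9.606 × 10⁻⁴.
Δρ/ρ₀ > 0, so Δρ > 0: deeper water is denser → statically stable.

stable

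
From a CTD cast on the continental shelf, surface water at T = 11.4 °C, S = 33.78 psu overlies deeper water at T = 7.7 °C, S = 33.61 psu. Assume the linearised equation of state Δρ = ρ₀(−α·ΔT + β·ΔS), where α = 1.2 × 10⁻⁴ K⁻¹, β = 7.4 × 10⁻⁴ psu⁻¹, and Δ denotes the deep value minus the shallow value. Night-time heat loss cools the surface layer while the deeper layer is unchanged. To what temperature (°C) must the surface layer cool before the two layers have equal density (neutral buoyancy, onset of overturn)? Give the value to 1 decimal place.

Neutral buoyancy requires Δρ = 0, i.e. −α(T_deep − T_surf′) + β(S_deep − S_surf) = 0.
T_surf′ = T_deep − (β/α)·ΔS = 7.7 − (7.4 × 10⁻⁴/1.2 × 10⁻⁴)·(-0.17) = 8.748 °C.
Cooling required: 11.4 − (8.748) = 2.652 °C.

8.7 °C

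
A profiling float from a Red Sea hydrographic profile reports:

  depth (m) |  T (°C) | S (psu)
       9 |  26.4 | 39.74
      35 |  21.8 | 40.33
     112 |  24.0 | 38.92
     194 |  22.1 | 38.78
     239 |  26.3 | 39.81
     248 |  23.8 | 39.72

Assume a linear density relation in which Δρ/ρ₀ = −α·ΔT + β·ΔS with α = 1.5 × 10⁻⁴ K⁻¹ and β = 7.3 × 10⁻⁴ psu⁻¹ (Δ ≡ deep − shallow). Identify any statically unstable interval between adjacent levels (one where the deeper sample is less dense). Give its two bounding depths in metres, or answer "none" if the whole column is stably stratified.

35–112 m

Evaluate Δρ/ρ₀ = −αΔT + βΔS across each adjacent pair:
  9–35 m: −αΔT+βΔS = −(1.5 × 10⁻⁴)(-4.6)+(7.3 × 10⁻⁴)(+0.59) = 1.1 × 10⁻³ → stable
  35–112 m: −αΔT+βΔS = −(1.5 × 10⁻⁴)(+2.2)+(7.3 × 10⁻⁴)(-1.41) = -1.4 × 10⁻³ → UNSTABLE
  112–194 m: −αΔT+βΔS = −(1.5 × 10⁻⁴)(-1.9)+(7.3 × 10⁻⁴)(-0.14) = 1.8 × 10⁻⁴ → stable
  194–239 m: −αΔT+βΔS = −(1.5 × 10⁻⁴)(+4.2)+(7.3 × 10⁻⁴)(+1.03) = 1.2 × 10⁻⁴ → stable
  239–248 m: −αΔT+βΔS = −(1.5 × 10⁻⁴)(-2.5)+(7.3 × 10⁻⁴)(-0.09) = 3.1 × 10⁻⁴ → stable
The 35–112 m interval has Δρ < 0: lighter water underlies denser water.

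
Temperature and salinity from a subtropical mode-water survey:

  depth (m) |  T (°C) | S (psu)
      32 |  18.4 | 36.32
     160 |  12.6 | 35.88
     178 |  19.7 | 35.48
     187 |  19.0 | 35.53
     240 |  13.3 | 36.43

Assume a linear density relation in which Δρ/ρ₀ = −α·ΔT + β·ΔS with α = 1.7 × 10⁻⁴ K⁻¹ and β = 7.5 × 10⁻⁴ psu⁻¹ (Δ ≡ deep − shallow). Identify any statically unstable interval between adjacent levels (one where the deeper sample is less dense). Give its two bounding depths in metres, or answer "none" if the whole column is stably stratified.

160–178 m

Evaluate Δρ/ρ₀ = −αΔT + βΔS across each adjacent pair:
  32–160 m: −αΔT+βΔS = −(1.7 × 10⁻⁴)(-5.8)+(7.5 × 10⁻⁴)(-0.44) = 6.6 × 10⁻⁴ → stable
  160–178 m: −αΔT+βΔS = −(1.7 × 10⁻⁴)(+7.1)+(7.5 × 10⁻⁴)(-0.40) = -1.5 × 10⁻³ → UNSTABLE
  178–187 m: −αΔT+βΔS = −(1.7 × 10⁻⁴)(-0.7)+(7.5 × 10⁻⁴)(+0.05) = 1.6 × 10⁻⁴ → stable
  187–240 m: −αΔT+βΔS = −(1.7 × 10⁻⁴)(-5.7)+(7.5 × 10⁻⁴)(+0.90) = 1.6 × 10⁻³ → stable
The 160–178 m interval has Δρ < 0: lighter water underlies denser water.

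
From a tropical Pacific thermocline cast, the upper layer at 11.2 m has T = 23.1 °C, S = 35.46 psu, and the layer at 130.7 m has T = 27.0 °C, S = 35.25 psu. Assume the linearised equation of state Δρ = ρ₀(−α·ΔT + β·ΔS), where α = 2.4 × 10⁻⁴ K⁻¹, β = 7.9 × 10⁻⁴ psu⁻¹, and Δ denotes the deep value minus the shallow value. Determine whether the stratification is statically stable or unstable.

ΔT = 27.0 − 23.1 = +3.9 K and ΔS = 35.25 − 35.46 = -0.21 psu (deep − shallow).
−αΔT = -9.36 × 10⁻⁴; βΔS = -1.659 × 10⁻⁴; sum Δρ/ρ₀ = -1.1019 × 10⁻³.
Δρ/ρ₀ < 0, so Δρ < 0: deeper water is lighter → statically unstable; the column would overturn.

unstable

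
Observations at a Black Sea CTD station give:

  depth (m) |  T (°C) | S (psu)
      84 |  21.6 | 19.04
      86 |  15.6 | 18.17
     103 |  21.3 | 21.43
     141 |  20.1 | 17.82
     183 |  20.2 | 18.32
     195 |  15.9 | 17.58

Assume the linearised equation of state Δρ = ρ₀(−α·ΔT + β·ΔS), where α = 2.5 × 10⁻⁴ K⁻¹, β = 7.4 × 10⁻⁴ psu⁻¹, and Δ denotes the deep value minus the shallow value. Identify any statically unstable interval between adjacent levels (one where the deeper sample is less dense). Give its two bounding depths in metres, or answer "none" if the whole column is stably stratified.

103–141 m

Evaluate Δρ/ρ₀ = −αΔT + βΔS across each adjacent pair:
  84–86 m: −αΔT+βΔS = −(2.5 × 10⁻⁴)(-6.0)+(7.4 × 10⁻⁴)(-0.87) = 8.6 × 10⁻⁴ → stable
  86–103 m: −αΔT+βΔS = −(2.5 × 10⁻⁴)(+5.7)+(7.4 × 10⁻⁴)(+3.26) = 9.9 × 10⁻⁴ → stable
  103–141 m: −αΔT+βΔS = −(2.5 × 10⁻⁴)(-1.2)+(7.4 × 10⁻⁴)(-3.61) = -2.4 × 10⁻³ → UNSTABLE
  141–183 m: −αΔT+βΔS = −(2.5 × 10⁻⁴)(+0.1)+(7.4 × 10⁻⁴)(+0.50) = 3.4 × 10⁻⁴ → stable
  183–195 m: −αΔT+βΔS = −(2.5 × 10⁻⁴)(-4.3)+(7.4 × 10⁻⁴)(-0.74) = 5.3 × 10⁻⁴ → stable
The 103–141 m interval has Δρ < 0: lighter water underlies denser water.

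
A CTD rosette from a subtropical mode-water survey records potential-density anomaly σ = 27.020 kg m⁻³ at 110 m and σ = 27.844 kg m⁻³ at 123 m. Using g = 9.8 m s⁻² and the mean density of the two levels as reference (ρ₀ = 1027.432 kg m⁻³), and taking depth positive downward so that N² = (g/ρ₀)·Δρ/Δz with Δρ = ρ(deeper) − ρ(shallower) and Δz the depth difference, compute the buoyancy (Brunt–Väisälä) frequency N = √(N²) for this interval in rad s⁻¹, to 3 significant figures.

Δρ = 1027.844 − 1027.020 = 0.824 kg m⁻³ over Δz = 123 − 110 = 13 m.
N² = (9.8/1027.432) × (0.824/13) = 6.0458 × 10⁻⁴ s⁻².
N = √(6.0458 × 10⁻⁴) = 0.024588 rad s⁻¹ ≈ 0.0246 rad s⁻¹.
Since Δρ > 0 the layer is stably stratified.

0.0246 rad s⁻¹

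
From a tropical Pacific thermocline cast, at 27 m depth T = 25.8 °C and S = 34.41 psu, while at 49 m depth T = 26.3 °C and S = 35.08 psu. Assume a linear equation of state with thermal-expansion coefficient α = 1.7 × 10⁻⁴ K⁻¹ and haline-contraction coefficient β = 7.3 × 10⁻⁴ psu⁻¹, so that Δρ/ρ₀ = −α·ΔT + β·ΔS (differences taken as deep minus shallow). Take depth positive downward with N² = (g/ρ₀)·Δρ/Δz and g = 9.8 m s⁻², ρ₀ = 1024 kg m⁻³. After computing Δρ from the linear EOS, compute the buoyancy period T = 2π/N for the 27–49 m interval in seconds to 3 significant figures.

468 s

ΔT = +0.5 K, ΔS = +0.67 psu (deep − shallow).
Δρ/ρ₀ = −αΔT + βΔS = -8.50 × 10⁻⁵ + 4.891 × 10⁻⁴ = 4.041 × 10⁻⁴, so Δρ ≈ 0.4138 kg m⁻³.
N² = (g/ρ₀)·Δρ/Δz = g·(Δρ/ρ₀)/Δz = 9.8 × 4.041 × 10⁻⁴ / 22 = 1.8001 × 10⁻⁴ s⁻².
N = √(1.8001 × 10⁻⁴) = 0.013417 rad s⁻¹ → T = 2π/N = 468.30 s ≈ 468 s.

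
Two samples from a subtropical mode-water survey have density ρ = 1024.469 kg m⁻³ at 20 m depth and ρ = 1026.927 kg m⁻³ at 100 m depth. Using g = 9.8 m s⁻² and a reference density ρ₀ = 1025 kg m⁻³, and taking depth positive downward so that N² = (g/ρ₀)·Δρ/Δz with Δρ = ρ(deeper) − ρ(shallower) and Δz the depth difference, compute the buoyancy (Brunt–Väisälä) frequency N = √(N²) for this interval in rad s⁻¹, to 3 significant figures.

Δρ = 1026.927 − 1024.469 = 2.458 kg m⁻³ over Δz = 100 − 20 = 80 m.
N² = (9.8/1025) × (2.458/80) = 2.9376 × 10⁻⁴ s⁻².
N = √(2.9376 × 10⁻⁴) = 0.017139 rad s⁻¹ ≈ 0.0171 rad s⁻¹.

0.0171 rad s⁻¹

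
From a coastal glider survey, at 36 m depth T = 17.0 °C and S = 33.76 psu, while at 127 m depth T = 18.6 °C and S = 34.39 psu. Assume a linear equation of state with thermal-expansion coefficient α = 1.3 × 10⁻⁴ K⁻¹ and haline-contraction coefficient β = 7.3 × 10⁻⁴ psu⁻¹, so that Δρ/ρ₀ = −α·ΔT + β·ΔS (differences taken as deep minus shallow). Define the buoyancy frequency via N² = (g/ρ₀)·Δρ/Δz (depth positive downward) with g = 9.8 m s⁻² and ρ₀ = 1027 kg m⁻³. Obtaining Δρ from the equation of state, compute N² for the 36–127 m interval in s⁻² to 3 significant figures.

2.71 × 10⁻⁵ s⁻²

ΔT = +1.6 K, ΔS = +0.63 psu (deep − shallow).
Δρ/ρ₀ = −αΔT + βΔS = -2.08 × 10⁻⁴ + 4.599 × 10⁻⁴ = 2.519 × 10⁻⁴, so Δρ ≈ 0.2587 kg m⁻³.
N² = (g/ρ₀)·Δρ/Δz = g·(Δρ/ρ₀)/Δz = 9.8 × 2.519 × 10⁻⁴ / 91 = 2.7128 × 10⁻⁵ s⁻² ≈ 2.71 × 10⁻⁵ s⁻².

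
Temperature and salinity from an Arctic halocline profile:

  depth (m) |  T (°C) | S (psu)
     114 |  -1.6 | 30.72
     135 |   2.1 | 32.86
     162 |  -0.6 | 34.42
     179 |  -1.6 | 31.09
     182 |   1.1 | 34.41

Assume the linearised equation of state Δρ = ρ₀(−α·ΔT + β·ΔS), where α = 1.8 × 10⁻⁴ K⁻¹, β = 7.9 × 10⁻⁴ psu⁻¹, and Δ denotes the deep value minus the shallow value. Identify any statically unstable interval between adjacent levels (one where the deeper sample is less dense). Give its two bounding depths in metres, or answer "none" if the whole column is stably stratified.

162–179 m

Evaluate Δρ/ρ₀ = −αΔT + βΔS across each adjacent pair:
  114–135 m: −αΔT+βΔS = −(1.8 × 10⁻⁴)(+3.7)+(7.9 × 10⁻⁴)(+2.14) = 1.0 × 10⁻³ → stable
  135–162 m: −αΔT+βΔS = −(1.8 × 10⁻⁴)(-2.7)+(7.9 × 10⁻⁴)(+1.56) = 1.7 × 10⁻³ → stable
  162–179 m: −αΔT+βΔS = −(1.8 × 10⁻⁴)(-1.0)+(7.9 × 10⁻⁴)(-3.33) = -2.5 × 10⁻³ → UNSTABLE
  179–182 m: −αΔT+βΔS = −(1.8 × 10⁻⁴)(+2.7)+(7.9 × 10⁻⁴)(+3.32) = 2.1 × 10⁻³ → stable
The 162–179 m interval has Δρ < 0: lighter water underlies denser water.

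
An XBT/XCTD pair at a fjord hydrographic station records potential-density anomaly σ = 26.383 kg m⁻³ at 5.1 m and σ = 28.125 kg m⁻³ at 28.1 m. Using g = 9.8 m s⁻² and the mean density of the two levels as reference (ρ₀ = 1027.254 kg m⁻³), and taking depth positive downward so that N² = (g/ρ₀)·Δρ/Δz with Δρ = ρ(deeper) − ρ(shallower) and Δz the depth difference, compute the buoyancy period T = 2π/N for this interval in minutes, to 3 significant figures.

3.90 min

Δρ = 1028.125 − 1026.383 = 1.742 kg m⁻³ over Δz = 28.1 − 5.1 = 23 m.
N² = (9.8/1027.254) × (1.742/23) = 7.2255 × 10⁻⁴ s⁻².
N = √(7.2255 × 10⁻⁴) = 0.026880 rad s⁻¹, so T = 2π/N = 233.75 s = 3.8958 min ≈ 3.90 min.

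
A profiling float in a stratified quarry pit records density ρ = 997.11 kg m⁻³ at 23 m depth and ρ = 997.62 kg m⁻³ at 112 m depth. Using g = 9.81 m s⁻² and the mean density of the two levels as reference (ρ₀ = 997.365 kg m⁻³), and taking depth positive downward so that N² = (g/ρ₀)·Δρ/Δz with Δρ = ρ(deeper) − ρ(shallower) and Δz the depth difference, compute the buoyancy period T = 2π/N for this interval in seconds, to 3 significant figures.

Δρ = 997.62 − 997.11 = 0.51 kg m⁻³ over Δz = 112 − 23 = 89 m.
N² = (9.81/997.365) × (0.51/89) = 5.6363 × 10⁻⁵ s⁻².
N = √(5.6363 × 10⁻⁵) = 7.5075 × 10⁻³ rad s⁻¹, so T = 2π/N = 836.92 s ≈ 837 s.

837 s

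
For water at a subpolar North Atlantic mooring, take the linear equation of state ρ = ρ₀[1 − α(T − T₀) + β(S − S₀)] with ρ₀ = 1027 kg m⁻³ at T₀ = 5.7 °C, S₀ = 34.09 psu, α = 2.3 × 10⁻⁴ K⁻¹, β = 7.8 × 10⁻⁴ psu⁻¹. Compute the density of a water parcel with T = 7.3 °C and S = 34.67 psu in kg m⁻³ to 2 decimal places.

T − T₀ = +1.6 K, S − S₀ = +0.58 psu.
Bracket = 1 − α·(+1.6) + β·(+0.58) = 1 + (8.44 × 10⁻⁵) = 1.0000844.
ρ = 1027 × 1.0000844 = 1027.09 kg m⁻³.

1027.09 kg m⁻³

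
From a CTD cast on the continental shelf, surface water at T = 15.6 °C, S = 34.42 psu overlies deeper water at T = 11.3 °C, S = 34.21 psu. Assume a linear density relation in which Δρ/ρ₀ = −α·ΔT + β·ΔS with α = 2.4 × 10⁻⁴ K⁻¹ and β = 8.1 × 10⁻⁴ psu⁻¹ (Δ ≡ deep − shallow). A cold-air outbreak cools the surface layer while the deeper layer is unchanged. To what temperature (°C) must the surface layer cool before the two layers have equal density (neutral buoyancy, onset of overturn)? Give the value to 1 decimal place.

12.0 °C

Neutral buoyancy requires Δρ = 0, i.e. −α(T_deep − T_surf′) + β(S_deep − S_surf) = 0.
T_surf′ = T_deep − (β/α)·ΔS = 11.3 − (8.1 × 10⁻⁴/2.4 × 10⁻⁴)·(-0.21) = 12.009 °C.
Cooling required: 15.6 − (12.009) = 3.591 °C.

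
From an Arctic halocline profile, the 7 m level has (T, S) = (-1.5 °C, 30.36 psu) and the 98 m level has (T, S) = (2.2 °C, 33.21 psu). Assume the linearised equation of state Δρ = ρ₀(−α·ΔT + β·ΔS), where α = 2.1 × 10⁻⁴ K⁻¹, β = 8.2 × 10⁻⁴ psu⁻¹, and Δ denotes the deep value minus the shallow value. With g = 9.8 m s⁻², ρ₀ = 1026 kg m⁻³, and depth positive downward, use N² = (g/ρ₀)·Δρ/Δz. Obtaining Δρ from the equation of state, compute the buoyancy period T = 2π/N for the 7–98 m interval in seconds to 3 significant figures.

ΔT = +3.7 K, ΔS = +2.85 psu (deep − shallow).
Δρ/ρ₀ = −αΔT + βΔS = -7.77 × 10⁻⁴ + 2.337 × 10⁻³ = 1.56 × 10⁻³, so Δρ ≈ 1.601 kg m⁻³.
N² = (g/ρ₀)·Δρ/Δz = g·(Δρ/ρ₀)/Δz = 9.8 × 1.56 × 10⁻³ / 91 = 1.6800 × 10⁻⁴ s⁻².
N = √(1.6800 × 10⁻⁴) = 0.012961 rad s⁻¹ → T = 2π/N = 484.78 s ≈ 485 s.

485 s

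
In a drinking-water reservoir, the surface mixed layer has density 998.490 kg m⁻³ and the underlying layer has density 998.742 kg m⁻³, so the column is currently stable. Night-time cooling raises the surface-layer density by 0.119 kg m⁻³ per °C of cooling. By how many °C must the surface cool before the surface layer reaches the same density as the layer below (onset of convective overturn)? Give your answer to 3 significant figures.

Density deficit of the surface layer: 998.742 − 998.490 = 0.252 kg m⁻³.
Required change = 0.252 / 0.119 = 2.12 °C.

2.12 °C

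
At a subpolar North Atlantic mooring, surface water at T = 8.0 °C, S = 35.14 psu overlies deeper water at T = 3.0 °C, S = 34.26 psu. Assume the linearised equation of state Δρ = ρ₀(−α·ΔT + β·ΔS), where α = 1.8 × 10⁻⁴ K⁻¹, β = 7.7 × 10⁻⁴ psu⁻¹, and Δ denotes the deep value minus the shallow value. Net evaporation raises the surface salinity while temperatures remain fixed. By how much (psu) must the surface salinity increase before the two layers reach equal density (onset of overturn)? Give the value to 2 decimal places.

Neutral buoyancy requires −α(T_deep − T_surf) + β(S_deep − S_surf′) = 0.
S_surf′ = S_deep − (α/β)·ΔT = 34.26 − (1.8 × 10⁻⁴/7.7 × 10⁻⁴)·(-5.0) = 35.4288 psu.
Increase required: 35.4288 − 35.14 = 0.2888 psu.

0.29 psu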